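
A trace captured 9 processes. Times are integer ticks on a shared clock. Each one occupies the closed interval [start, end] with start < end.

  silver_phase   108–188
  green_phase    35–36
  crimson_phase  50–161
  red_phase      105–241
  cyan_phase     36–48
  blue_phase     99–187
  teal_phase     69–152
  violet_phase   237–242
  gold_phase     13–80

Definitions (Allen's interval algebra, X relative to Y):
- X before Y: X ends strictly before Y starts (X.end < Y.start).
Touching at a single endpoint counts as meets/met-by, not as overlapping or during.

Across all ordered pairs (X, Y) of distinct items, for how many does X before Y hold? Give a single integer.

20

Checking all 72 ordered pairs for relation 'before'; matching pairs in alphabetical order:
(blue_phase, violet_phase): blue_phase before violet_phase ✓
(crimson_phase, violet_phase): crimson_phase before violet_phase ✓
(cyan_phase, blue_phase): cyan_phase before blue_phase ✓
(cyan_phase, crimson_phase): cyan_phase before crimson_phase ✓
(cyan_phase, red_phase): cyan_phase before red_phase ✓
(cyan_phase, silver_phase): cyan_phase before silver_phase ✓
(cyan_phase, teal_phase): cyan_phase before teal_phase ✓
(cyan_phase, violet_phase): cyan_phase before violet_phase ✓
(gold_phase, blue_phase): gold_phase before blue_phase ✓
(gold_phase, red_phase): gold_phase before red_phase ✓
(gold_phase, silver_phase): gold_phase before silver_phase ✓
(gold_phase, violet_phase): gold_phase before violet_phase ✓
(green_phase, blue_phase): green_phase before blue_phase ✓
(green_phase, crimson_phase): green_phase before crimson_phase ✓
(green_phase, red_phase): green_phase before red_phase ✓
(green_phase, silver_phase): green_phase before silver_phase ✓
(green_phase, teal_phase): green_phase before teal_phase ✓
(green_phase, violet_phase): green_phase before violet_phase ✓
(silver_phase, violet_phase): silver_phase before violet_phase ✓
(teal_phase, violet_phase): teal_phase before violet_phase ✓
Count: 20.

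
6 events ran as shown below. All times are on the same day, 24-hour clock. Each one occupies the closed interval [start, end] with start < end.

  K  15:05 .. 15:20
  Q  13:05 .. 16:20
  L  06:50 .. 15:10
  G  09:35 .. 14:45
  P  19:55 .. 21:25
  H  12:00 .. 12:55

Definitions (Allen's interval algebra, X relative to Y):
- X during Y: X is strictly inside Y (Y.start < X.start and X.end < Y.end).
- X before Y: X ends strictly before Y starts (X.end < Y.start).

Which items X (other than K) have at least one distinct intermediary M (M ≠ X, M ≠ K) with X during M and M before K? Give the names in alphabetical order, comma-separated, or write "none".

Target K = [15:05, 15:20].
Intermediaries M with M before K: G, H.
Via G — items with X during G: H.
Via H — items with X during H: none.
Union: H.

H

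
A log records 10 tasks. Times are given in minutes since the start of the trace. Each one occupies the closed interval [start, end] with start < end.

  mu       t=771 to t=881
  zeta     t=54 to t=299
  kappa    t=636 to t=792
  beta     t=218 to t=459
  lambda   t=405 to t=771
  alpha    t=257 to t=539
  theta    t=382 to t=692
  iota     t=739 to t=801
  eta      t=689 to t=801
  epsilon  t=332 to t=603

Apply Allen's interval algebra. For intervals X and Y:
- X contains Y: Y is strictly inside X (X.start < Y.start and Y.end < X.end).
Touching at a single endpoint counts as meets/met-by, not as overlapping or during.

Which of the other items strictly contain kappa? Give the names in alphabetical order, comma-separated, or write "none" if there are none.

Target kappa = [t=636, t=792].
alpha [t=257, t=539] → before → no.
beta [t=218, t=459] → before → no.
epsilon [t=332, t=603] → before → no.
eta [t=689, t=801] → overlapped-by → no.
iota [t=739, t=801] → overlapped-by → no.
lambda [t=405, t=771] → overlaps → no.
mu [t=771, t=881] → overlapped-by → no.
theta [t=382, t=692] → overlaps → no.
zeta [t=54, t=299] → before → no.
Result: none.

none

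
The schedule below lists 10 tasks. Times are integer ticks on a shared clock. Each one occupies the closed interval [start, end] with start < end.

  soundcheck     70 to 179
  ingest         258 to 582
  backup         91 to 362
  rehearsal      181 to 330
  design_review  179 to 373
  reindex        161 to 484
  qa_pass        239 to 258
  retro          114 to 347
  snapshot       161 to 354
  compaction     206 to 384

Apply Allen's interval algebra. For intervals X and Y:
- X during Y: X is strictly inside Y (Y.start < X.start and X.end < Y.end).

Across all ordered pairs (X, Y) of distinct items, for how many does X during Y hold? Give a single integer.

16

Checking all 90 ordered pairs for relation 'during'; matching pairs in alphabetical order:
(compaction, reindex): compaction during reindex ✓
(design_review, reindex): design_review during reindex ✓
(qa_pass, backup): qa_pass during backup ✓
(qa_pass, compaction): qa_pass during compaction ✓
(qa_pass, design_review): qa_pass during design_review ✓
(qa_pass, rehearsal): qa_pass during rehearsal ✓
(qa_pass, reindex): qa_pass during reindex ✓
(qa_pass, retro): qa_pass during retro ✓
(qa_pass, snapshot): qa_pass during snapshot ✓
(rehearsal, backup): rehearsal during backup ✓
(rehearsal, design_review): rehearsal during design_review ✓
(rehearsal, reindex): rehearsal during reindex ✓
(rehearsal, retro): rehearsal during retro ✓
(rehearsal, snapshot): rehearsal during snapshot ✓
(retro, backup): retro during backup ✓
(snapshot, backup): snapshot during backup ✓
Count: 16.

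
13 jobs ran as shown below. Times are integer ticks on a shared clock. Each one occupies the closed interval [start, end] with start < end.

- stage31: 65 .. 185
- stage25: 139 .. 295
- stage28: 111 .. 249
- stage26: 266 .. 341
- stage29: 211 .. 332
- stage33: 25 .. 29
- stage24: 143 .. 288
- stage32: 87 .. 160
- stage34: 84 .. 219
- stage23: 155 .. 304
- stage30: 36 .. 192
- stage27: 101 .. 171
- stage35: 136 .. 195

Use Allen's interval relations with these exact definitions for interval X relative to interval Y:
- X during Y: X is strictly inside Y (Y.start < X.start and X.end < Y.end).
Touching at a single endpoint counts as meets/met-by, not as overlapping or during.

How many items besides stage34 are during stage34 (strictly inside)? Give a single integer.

3

Target stage34 = [84, 219].
stage23 [155, 304] → overlapped-by → no.
stage24 [143, 288] → overlapped-by → no.
stage25 [139, 295] → overlapped-by → no.
stage26 [266, 341] → after → no.
stage27 [101, 171] → during → counts.
stage28 [111, 249] → overlapped-by → no.
stage29 [211, 332] → overlapped-by → no.
stage30 [36, 192] → overlaps → no.
stage31 [65, 185] → overlaps → no.
stage32 [87, 160] → during → counts.
stage33 [25, 29] → before → no.
stage35 [136, 195] → during → counts.
Total: 3.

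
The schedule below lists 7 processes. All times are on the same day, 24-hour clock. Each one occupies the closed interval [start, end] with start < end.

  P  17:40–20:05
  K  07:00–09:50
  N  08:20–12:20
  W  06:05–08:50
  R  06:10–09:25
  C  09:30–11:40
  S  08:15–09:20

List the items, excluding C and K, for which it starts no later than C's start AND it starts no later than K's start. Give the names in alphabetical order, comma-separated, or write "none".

R, W

Conditions: its start is no later than C's start (X.start <= 09:30) AND its start is no later than K's start (X.start <= 07:00).
N: start 08:20 <= 09:30? ✓; start 08:20 <= 07:00? ✗ → no.
P: start 17:40 <= 09:30? ✗; start 17:40 <= 07:00? ✗ → no.
R: start 06:10 <= 09:30? ✓; start 06:10 <= 07:00? ✓ → yes.
S: start 08:15 <= 09:30? ✓; start 08:15 <= 07:00? ✗ → no.
W: start 06:05 <= 09:30? ✓; start 06:05 <= 07:00? ✓ → yes.
Result: R, W.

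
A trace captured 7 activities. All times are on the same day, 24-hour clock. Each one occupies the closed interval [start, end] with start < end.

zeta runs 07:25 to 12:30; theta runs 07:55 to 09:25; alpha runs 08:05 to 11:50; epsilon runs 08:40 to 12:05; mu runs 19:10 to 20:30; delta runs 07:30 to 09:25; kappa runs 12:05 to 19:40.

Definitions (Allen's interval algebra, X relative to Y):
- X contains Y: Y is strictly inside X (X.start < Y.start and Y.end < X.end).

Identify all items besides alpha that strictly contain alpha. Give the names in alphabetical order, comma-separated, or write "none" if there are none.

zeta

Target alpha = [08:05, 11:50].
delta [07:30, 09:25] → overlaps → no.
epsilon [08:40, 12:05] → overlapped-by → no.
kappa [12:05, 19:40] → after → no.
mu [19:10, 20:30] → after → no.
theta [07:55, 09:25] → overlaps → no.
zeta [07:25, 12:30] → contains → yes.
Result: zeta.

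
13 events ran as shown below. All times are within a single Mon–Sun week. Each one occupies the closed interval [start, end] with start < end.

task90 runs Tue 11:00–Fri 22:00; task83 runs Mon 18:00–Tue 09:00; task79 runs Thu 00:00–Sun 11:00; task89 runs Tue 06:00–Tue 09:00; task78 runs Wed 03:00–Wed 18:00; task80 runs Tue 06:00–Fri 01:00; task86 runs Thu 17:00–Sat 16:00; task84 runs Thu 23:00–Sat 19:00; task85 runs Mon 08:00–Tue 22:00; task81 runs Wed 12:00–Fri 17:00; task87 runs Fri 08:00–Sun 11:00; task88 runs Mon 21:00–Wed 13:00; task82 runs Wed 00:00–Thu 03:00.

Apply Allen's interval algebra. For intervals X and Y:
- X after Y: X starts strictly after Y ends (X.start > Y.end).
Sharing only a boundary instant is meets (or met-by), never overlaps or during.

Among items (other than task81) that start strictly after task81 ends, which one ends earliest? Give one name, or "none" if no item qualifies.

Target task81 = [Wed 12:00, Fri 17:00].
task78 [Wed 03:00, Wed 18:00] → overlaps → excluded.
task79 [Thu 00:00, Sun 11:00] → overlapped-by → excluded.
task80 [Tue 06:00, Fri 01:00] → overlaps → excluded.
task82 [Wed 00:00, Thu 03:00] → overlaps → excluded.
task83 [Mon 18:00, Tue 09:00] → before → excluded.
task84 [Thu 23:00, Sat 19:00] → overlapped-by → excluded.
task85 [Mon 08:00, Tue 22:00] → before → excluded.
task86 [Thu 17:00, Sat 16:00] → overlapped-by → excluded.
task87 [Fri 08:00, Sun 11:00] → overlapped-by → excluded.
task88 [Mon 21:00, Wed 13:00] → overlaps → excluded.
task89 [Tue 06:00, Tue 09:00] → before → excluded.
task90 [Tue 11:00, Fri 22:00] → contains → excluded.
No candidates → none.

none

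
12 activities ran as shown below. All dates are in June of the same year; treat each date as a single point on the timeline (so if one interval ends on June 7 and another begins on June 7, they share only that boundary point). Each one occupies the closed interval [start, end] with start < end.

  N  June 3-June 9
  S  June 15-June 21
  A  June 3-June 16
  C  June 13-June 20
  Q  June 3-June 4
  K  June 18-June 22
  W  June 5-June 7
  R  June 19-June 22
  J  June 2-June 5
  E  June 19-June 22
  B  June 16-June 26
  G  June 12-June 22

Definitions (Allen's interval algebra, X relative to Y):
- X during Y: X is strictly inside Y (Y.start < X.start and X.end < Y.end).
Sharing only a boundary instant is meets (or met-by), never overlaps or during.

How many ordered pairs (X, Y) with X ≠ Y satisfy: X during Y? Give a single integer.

8

Checking all 132 ordered pairs for relation 'during'; matching pairs in alphabetical order:
(C, G): C during G ✓
(E, B): E during B ✓
(K, B): K during B ✓
(Q, J): Q during J ✓
(R, B): R during B ✓
(S, G): S during G ✓
(W, A): W during A ✓
(W, N): W during N ✓
Count: 8.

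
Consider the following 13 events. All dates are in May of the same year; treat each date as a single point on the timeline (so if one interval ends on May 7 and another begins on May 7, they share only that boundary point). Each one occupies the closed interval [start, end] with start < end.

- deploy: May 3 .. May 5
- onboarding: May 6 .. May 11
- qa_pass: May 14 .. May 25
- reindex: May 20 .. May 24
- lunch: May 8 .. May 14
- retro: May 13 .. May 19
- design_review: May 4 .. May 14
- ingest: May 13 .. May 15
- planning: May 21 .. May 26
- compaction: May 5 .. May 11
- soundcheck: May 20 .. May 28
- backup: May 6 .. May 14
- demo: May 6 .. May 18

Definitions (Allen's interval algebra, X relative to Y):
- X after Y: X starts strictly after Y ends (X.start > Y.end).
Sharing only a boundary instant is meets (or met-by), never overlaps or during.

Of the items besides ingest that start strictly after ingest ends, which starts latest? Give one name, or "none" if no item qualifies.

planning

Target ingest = [May 13, May 15].
backup [May 6, May 14] → overlaps → excluded.
compaction [May 5, May 11] → before → excluded.
demo [May 6, May 18] → contains → excluded.
deploy [May 3, May 5] → before → excluded.
design_review [May 4, May 14] → overlaps → excluded.
lunch [May 8, May 14] → overlaps → excluded.
onboarding [May 6, May 11] → before → excluded.
planning [May 21, May 26] → after → candidate.
qa_pass [May 14, May 25] → overlapped-by → excluded.
reindex [May 20, May 24] → after → candidate.
retro [May 13, May 19] → started-by → excluded.
soundcheck [May 20, May 28] → after → candidate.
Among candidates, latest start is May 21 → planning.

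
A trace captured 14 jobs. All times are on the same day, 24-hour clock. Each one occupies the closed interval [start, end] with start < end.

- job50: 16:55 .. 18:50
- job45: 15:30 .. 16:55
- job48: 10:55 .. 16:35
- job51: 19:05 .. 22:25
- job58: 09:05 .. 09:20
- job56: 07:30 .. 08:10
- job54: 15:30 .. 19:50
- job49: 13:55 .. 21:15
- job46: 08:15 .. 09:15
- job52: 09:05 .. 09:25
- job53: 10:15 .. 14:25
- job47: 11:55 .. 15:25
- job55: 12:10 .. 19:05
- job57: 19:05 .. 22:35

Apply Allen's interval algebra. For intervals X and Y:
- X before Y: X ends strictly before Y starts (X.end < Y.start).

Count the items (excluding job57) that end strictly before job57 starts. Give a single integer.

Target job57 = [19:05, 22:35].
job45 [15:30, 16:55] → before → counts.
job46 [08:15, 09:15] → before → counts.
job47 [11:55, 15:25] → before → counts.
job48 [10:55, 16:35] → before → counts.
job49 [13:55, 21:15] → overlaps → no.
job50 [16:55, 18:50] → before → counts.
job51 [19:05, 22:25] → starts → no.
job52 [09:05, 09:25] → before → counts.
job53 [10:15, 14:25] → before → counts.
job54 [15:30, 19:50] → overlaps → no.
job55 [12:10, 19:05] → meets → no.
job56 [07:30, 08:10] → before → counts.
job58 [09:05, 09:20] → before → counts.
Total: 9.

9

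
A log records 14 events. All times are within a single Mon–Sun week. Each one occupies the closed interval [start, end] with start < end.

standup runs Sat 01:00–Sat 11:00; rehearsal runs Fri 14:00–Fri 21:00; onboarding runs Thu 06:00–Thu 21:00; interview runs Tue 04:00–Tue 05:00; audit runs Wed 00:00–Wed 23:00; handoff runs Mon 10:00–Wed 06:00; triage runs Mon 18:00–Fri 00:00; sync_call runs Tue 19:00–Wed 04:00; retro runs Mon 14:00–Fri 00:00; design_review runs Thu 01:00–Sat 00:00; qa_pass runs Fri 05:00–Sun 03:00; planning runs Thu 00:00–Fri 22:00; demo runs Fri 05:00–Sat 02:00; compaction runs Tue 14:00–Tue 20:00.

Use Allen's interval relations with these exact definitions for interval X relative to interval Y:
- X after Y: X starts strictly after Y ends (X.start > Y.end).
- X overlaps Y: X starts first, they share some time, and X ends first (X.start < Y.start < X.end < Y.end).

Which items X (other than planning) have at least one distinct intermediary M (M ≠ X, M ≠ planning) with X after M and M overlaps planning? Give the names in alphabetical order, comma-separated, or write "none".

demo, qa_pass, rehearsal, standup

Target planning = [Thu 00:00, Fri 22:00].
Intermediaries M with M overlaps planning: retro, triage.
Via retro — items with X after retro: demo, qa_pass, rehearsal, standup.
Via triage — items with X after triage: demo, qa_pass, rehearsal, standup.
Union: demo, qa_pass, rehearsal, standup.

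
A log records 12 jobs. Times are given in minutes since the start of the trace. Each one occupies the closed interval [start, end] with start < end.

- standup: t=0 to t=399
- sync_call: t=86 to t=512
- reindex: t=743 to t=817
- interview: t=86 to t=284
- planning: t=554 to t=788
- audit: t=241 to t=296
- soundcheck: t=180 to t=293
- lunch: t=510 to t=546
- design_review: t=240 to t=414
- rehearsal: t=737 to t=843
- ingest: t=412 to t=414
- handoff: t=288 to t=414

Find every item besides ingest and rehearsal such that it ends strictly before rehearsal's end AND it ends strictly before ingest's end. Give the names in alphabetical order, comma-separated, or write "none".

Conditions: its end is strictly before rehearsal's end (X.end < t=843) AND its end is strictly before ingest's end (X.end < t=414).
audit: end t=296 < t=843? ✓; end t=296 < t=414? ✓ → yes.
design_review: end t=414 < t=843? ✓; end t=414 < t=414? ✗ → no.
handoff: end t=414 < t=843? ✓; end t=414 < t=414? ✗ → no.
interview: end t=284 < t=843? ✓; end t=284 < t=414? ✓ → yes.
lunch: end t=546 < t=843? ✓; end t=546 < t=414? ✗ → no.
planning: end t=788 < t=843? ✓; end t=788 < t=414? ✗ → no.
reindex: end t=817 < t=843? ✓; end t=817 < t=414? ✗ → no.
soundcheck: end t=293 < t=843? ✓; end t=293 < t=414? ✓ → yes.
standup: end t=399 < t=843? ✓; end t=399 < t=414? ✓ → yes.
sync_call: end t=512 < t=843? ✓; end t=512 < t=414? ✗ → no.
Result: audit, interview, soundcheck, standup.

audit, interview, soundcheck, standup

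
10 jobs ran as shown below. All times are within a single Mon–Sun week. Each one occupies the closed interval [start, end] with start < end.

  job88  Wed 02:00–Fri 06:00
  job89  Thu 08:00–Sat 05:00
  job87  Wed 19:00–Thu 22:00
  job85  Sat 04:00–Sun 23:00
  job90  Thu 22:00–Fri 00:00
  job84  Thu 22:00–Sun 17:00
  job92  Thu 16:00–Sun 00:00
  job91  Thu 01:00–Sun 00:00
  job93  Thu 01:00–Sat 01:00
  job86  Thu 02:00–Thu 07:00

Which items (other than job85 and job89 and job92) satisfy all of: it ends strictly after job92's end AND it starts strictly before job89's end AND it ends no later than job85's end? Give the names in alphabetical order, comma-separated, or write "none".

Conditions: its end is strictly after job92's end (X.end > Sun 00:00) AND its start is strictly before job89's end (X.start < Sat 05:00) AND its end is no later than job85's end (X.end <= Sun 23:00).
job84: end Sun 17:00 > Sun 00:00? ✓; start Thu 22:00 < Sat 05:00? ✓; end Sun 17:00 <= Sun 23:00? ✓ → yes.
job86: end Thu 07:00 > Sun 00:00? ✗; start Thu 02:00 < Sat 05:00? ✓; end Thu 07:00 <= Sun 23:00? ✓ → no.
job87: end Thu 22:00 > Sun 00:00? ✗; start Wed 19:00 < Sat 05:00? ✓; end Thu 22:00 <= Sun 23:00? ✓ → no.
job88: end Fri 06:00 > Sun 00:00? ✗; start Wed 02:00 < Sat 05:00? ✓; end Fri 06:00 <= Sun 23:00? ✓ → no.
job90: end Fri 00:00 > Sun 00:00? ✗; start Thu 22:00 < Sat 05:00? ✓; end Fri 00:00 <= Sun 23:00? ✓ → no.
job91: end Sun 00:00 > Sun 00:00? ✗; start Thu 01:00 < Sat 05:00? ✓; end Sun 00:00 <= Sun 23:00? ✓ → no.
job93: end Sat 01:00 > Sun 00:00? ✗; start Thu 01:00 < Sat 05:00? ✓; end Sat 01:00 <= Sun 23:00? ✓ → no.
Result: job84.

job84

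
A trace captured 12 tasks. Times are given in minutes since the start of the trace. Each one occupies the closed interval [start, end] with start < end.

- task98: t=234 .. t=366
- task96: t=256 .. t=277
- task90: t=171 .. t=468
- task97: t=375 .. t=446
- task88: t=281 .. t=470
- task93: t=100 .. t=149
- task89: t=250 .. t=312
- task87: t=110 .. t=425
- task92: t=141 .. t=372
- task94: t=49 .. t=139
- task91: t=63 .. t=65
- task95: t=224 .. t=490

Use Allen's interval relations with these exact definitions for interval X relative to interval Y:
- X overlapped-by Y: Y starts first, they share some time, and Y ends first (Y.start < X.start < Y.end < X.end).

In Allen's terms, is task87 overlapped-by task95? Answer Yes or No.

task87 = [t=110, t=425], task95 = [t=224, t=490].
Actual relation of task87 to task95: overlaps.
Asked whether 'overlapped-by' holds → No.

No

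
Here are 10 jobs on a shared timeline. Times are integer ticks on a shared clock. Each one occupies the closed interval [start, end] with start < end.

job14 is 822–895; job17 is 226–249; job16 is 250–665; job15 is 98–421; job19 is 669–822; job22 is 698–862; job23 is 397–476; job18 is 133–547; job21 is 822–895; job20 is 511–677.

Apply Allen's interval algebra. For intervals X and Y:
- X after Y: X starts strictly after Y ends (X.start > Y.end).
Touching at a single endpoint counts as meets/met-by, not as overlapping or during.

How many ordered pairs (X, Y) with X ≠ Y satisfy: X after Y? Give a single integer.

28

Checking all 90 ordered pairs for relation 'after'; matching pairs in alphabetical order:
(job14, job15): job14 after job15 ✓
(job14, job16): job14 after job16 ✓
(job14, job17): job14 after job17 ✓
(job14, job18): job14 after job18 ✓
(job14, job20): job14 after job20 ✓
(job14, job23): job14 after job23 ✓
(job16, job17): job16 after job17 ✓
(job19, job15): job19 after job15 ✓
(job19, job16): job19 after job16 ✓
(job19, job17): job19 after job17 ✓
(job19, job18): job19 after job18 ✓
(job19, job23): job19 after job23 ✓
(job20, job15): job20 after job15 ✓
(job20, job17): job20 after job17 ✓
(job20, job23): job20 after job23 ✓
(job21, job15): job21 after job15 ✓
(job21, job16): job21 after job16 ✓
(job21, job17): job21 after job17 ✓
(job21, job18): job21 after job18 ✓
(job21, job20): job21 after job20 ✓
(job21, job23): job21 after job23 ✓
(job22, job15): job22 after job15 ✓
(job22, job16): job22 after job16 ✓
(job22, job17): job22 after job17 ✓
... plus 4 further pairs not listed.
Count: 28.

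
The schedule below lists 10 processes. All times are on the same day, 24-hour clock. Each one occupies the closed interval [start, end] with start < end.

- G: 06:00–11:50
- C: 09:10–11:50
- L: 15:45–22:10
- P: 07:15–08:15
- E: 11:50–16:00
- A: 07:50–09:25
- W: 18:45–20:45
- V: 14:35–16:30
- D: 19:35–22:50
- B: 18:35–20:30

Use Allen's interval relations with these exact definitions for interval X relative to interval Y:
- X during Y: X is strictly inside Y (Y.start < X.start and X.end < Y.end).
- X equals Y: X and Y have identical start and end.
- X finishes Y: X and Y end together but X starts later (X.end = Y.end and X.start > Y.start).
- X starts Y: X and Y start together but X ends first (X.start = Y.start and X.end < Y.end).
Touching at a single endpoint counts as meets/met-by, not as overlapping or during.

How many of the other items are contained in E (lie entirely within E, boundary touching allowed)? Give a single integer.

Target E = [11:50, 16:00].
A [07:50, 09:25] → before → no.
B [18:35, 20:30] → after → no.
C [09:10, 11:50] → meets → no.
D [19:35, 22:50] → after → no.
G [06:00, 11:50] → meets → no.
L [15:45, 22:10] → overlapped-by → no.
P [07:15, 08:15] → before → no.
V [14:35, 16:30] → overlapped-by → no.
W [18:45, 20:45] → after → no.
Total: 0.

0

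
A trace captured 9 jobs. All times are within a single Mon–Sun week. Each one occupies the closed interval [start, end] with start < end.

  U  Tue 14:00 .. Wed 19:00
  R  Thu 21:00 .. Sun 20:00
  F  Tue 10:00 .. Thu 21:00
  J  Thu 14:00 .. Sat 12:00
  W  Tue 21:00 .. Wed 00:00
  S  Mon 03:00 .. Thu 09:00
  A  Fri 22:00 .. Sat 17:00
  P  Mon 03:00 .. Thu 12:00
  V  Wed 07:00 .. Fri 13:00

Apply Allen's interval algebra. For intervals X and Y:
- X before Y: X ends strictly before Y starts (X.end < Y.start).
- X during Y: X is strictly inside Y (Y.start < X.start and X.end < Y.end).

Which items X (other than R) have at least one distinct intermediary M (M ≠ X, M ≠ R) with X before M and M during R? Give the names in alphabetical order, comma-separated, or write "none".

F, P, S, U, V, W

Target R = [Thu 21:00, Sun 20:00].
Intermediaries M with M during R: A.
Via A — items with X before A: F, P, S, U, V, W.
Union: F, P, S, U, V, W.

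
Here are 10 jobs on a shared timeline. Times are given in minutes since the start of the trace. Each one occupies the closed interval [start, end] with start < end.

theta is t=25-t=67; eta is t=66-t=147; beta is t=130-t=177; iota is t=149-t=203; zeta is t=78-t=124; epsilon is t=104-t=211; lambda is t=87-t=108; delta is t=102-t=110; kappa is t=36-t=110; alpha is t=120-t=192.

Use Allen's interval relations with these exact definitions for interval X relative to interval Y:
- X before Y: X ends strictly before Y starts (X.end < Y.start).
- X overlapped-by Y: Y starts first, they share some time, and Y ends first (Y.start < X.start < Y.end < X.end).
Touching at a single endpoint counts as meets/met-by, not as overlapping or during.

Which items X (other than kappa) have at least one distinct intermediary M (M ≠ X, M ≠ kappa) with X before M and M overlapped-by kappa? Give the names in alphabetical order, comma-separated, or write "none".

theta

Target kappa = [t=36, t=110].
Intermediaries M with M overlapped-by kappa: epsilon, eta, zeta.
Via epsilon — items with X before epsilon: theta.
Via eta — items with X before eta: none.
Via zeta — items with X before zeta: theta.
Union: theta.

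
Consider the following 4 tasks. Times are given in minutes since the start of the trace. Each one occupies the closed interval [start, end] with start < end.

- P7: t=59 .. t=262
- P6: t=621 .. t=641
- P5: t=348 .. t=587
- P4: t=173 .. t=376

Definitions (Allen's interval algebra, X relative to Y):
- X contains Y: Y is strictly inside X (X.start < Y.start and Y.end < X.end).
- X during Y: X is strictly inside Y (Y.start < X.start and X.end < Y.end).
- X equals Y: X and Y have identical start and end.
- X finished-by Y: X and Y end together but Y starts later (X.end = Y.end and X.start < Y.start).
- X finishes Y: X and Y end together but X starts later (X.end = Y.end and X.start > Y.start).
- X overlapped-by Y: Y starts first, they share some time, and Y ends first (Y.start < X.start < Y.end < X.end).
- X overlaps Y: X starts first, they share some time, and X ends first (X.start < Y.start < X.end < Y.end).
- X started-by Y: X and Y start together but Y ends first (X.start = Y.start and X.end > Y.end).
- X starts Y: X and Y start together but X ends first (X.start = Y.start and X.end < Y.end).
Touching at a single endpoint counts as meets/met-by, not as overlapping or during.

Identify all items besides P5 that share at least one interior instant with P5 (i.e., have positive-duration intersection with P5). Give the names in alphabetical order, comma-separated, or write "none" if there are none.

P4

Target P5 = [t=348, t=587].
P4 [t=173, t=376] → overlaps → yes.
P6 [t=621, t=641] → after → no.
P7 [t=59, t=262] → before → no.
Result: P4.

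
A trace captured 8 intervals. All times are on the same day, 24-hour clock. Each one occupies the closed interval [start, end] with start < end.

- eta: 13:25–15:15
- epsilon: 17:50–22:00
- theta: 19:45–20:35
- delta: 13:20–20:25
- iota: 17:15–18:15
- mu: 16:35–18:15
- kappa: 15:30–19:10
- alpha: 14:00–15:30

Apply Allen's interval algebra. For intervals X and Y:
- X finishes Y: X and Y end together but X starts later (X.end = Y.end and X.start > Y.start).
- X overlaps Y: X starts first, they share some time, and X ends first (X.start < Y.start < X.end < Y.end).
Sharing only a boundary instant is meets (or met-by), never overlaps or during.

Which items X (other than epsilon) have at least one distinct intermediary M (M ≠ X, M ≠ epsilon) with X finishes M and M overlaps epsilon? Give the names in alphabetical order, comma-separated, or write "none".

Target epsilon = [17:50, 22:00].
Intermediaries M with M overlaps epsilon: delta, iota, kappa, mu.
Via delta — items with X finishes delta: none.
Via iota — items with X finishes iota: none.
Via kappa — items with X finishes kappa: none.
Via mu — items with X finishes mu: iota.
Union: iota.

iota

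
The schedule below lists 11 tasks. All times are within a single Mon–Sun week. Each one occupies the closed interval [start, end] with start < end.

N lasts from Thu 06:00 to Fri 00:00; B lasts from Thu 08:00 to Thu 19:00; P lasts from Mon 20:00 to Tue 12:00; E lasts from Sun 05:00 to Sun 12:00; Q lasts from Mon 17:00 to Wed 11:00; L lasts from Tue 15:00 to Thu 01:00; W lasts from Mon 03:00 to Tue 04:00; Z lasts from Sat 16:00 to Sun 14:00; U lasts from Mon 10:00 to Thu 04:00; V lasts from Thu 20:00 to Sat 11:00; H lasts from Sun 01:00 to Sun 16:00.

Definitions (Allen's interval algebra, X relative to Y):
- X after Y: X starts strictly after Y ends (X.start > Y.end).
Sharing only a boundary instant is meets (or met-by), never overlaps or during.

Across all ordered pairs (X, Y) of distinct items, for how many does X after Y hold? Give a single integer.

42

Checking all 110 ordered pairs for relation 'after'; matching pairs in alphabetical order:
(B, L): B after L ✓
(B, P): B after P ✓
(B, Q): B after Q ✓
(B, U): B after U ✓
(B, W): B after W ✓
(E, B): E after B ✓
(E, L): E after L ✓
(E, N): E after N ✓
(E, P): E after P ✓
(E, Q): E after Q ✓
(E, U): E after U ✓
(E, V): E after V ✓
(E, W): E after W ✓
(H, B): H after B ✓
(H, L): H after L ✓
(H, N): H after N ✓
(H, P): H after P ✓
(H, Q): H after Q ✓
(H, U): H after U ✓
(H, V): H after V ✓
(H, W): H after W ✓
(L, P): L after P ✓
(L, W): L after W ✓
(N, L): N after L ✓
... plus 18 further pairs not listed.
Count: 42.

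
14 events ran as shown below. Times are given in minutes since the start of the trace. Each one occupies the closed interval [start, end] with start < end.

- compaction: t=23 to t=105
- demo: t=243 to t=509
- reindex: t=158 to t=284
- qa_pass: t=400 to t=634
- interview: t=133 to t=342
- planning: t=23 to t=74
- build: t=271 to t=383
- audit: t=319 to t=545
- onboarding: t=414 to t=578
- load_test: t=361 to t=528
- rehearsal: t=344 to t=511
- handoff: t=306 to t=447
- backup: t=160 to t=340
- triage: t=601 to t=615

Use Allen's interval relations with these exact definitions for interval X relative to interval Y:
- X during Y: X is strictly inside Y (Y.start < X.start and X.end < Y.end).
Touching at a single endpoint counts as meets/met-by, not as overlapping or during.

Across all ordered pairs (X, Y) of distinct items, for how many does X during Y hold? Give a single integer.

8

Checking all 182 ordered pairs for relation 'during'; matching pairs in alphabetical order:
(backup, interview): backup during interview ✓
(build, demo): build during demo ✓
(handoff, demo): handoff during demo ✓
(load_test, audit): load_test during audit ✓
(onboarding, qa_pass): onboarding during qa_pass ✓
(rehearsal, audit): rehearsal during audit ✓
(reindex, interview): reindex during interview ✓
(triage, qa_pass): triage during qa_pass ✓
Count: 8.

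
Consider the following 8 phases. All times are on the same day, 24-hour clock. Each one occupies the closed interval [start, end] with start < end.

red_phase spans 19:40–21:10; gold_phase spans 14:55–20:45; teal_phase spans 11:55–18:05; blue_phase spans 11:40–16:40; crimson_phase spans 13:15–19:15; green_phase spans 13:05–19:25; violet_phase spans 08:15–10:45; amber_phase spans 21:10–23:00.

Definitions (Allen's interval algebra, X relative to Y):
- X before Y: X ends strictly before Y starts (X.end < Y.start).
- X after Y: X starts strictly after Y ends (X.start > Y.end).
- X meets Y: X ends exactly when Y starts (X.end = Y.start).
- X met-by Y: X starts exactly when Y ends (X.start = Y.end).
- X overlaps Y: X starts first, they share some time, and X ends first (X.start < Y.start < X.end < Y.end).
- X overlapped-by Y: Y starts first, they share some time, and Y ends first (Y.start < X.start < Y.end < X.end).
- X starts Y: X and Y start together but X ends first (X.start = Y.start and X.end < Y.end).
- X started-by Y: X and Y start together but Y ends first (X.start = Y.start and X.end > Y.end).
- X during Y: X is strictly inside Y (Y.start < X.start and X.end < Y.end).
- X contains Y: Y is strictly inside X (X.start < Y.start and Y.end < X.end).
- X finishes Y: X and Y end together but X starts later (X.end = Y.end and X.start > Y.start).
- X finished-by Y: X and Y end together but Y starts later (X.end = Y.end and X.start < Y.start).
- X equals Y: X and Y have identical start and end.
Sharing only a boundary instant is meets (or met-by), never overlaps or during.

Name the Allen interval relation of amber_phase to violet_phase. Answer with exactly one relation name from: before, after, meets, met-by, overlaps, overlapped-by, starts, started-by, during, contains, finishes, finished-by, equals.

amber_phase = [21:10, 23:00]; violet_phase = [08:15, 10:45].
Compare endpoints: amber_phase.start > violet_phase.start, amber_phase.start > violet_phase.end, amber_phase.end > violet_phase.start, amber_phase.end > violet_phase.end.
That pattern is 'after'.

after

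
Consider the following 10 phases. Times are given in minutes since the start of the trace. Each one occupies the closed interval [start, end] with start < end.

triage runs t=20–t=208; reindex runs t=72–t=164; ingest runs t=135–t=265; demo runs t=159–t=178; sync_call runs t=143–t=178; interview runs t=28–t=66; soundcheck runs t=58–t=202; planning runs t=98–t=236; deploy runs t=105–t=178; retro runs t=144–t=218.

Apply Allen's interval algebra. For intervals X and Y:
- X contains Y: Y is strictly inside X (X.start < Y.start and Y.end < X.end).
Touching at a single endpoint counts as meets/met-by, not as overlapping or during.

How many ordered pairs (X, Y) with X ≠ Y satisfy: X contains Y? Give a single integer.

18

Checking all 90 ordered pairs for relation 'contains'; matching pairs in alphabetical order:
(ingest, demo): ingest contains demo ✓
(ingest, retro): ingest contains retro ✓
(ingest, sync_call): ingest contains sync_call ✓
(planning, demo): planning contains demo ✓
(planning, deploy): planning contains deploy ✓
(planning, retro): planning contains retro ✓
(planning, sync_call): planning contains sync_call ✓
(retro, demo): retro contains demo ✓
(soundcheck, demo): soundcheck contains demo ✓
(soundcheck, deploy): soundcheck contains deploy ✓
(soundcheck, reindex): soundcheck contains reindex ✓
(soundcheck, sync_call): soundcheck contains sync_call ✓
(triage, demo): triage contains demo ✓
(triage, deploy): triage contains deploy ✓
(triage, interview): triage contains interview ✓
(triage, reindex): triage contains reindex ✓
(triage, soundcheck): triage contains soundcheck ✓
(triage, sync_call): triage contains sync_call ✓
Count: 18.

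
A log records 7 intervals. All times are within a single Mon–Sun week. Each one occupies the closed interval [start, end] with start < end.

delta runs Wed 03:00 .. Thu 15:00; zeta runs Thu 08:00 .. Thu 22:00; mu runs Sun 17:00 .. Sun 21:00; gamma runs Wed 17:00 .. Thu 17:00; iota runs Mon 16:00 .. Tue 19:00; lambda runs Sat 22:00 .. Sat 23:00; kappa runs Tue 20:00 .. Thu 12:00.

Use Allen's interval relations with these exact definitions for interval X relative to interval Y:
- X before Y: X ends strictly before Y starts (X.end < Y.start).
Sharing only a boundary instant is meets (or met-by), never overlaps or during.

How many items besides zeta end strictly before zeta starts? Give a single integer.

1

Target zeta = [Thu 08:00, Thu 22:00].
delta [Wed 03:00, Thu 15:00] → overlaps → no.
gamma [Wed 17:00, Thu 17:00] → overlaps → no.
iota [Mon 16:00, Tue 19:00] → before → counts.
kappa [Tue 20:00, Thu 12:00] → overlaps → no.
lambda [Sat 22:00, Sat 23:00] → after → no.
mu [Sun 17:00, Sun 21:00] → after → no.
Total: 1.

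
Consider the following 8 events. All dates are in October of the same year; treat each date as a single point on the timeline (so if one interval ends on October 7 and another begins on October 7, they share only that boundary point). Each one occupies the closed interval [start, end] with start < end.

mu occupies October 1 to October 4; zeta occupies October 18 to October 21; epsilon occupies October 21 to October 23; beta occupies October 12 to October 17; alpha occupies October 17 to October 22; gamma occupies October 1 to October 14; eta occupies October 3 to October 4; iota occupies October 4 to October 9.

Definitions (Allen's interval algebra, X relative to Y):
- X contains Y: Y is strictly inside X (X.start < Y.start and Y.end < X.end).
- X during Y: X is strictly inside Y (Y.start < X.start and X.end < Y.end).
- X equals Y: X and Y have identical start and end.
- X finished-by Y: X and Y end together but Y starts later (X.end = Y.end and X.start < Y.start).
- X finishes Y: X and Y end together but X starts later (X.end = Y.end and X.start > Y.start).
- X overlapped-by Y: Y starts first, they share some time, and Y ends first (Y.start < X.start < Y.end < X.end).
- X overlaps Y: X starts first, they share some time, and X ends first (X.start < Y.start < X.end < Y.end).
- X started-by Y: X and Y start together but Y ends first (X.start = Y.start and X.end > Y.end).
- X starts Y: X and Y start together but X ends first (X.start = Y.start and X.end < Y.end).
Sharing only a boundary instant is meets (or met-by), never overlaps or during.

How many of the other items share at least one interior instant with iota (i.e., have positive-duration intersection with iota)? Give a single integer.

Target iota = [October 4, October 9].
alpha [October 17, October 22] → after → no.
beta [October 12, October 17] → after → no.
epsilon [October 21, October 23] → after → no.
eta [October 3, October 4] → meets → no.
gamma [October 1, October 14] → contains → counts.
mu [October 1, October 4] → meets → no.
zeta [October 18, October 21] → after → no.
Total: 1.

1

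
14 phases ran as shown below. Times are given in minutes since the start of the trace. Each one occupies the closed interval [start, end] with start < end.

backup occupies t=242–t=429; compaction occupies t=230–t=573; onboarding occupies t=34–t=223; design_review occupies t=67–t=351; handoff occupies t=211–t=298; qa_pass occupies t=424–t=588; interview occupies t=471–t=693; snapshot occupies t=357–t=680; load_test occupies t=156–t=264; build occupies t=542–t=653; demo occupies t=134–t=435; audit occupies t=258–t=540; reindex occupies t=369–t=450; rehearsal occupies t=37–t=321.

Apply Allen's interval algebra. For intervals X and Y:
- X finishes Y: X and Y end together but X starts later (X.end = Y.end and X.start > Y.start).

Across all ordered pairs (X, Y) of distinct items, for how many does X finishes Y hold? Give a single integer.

0

Checking all 182 ordered pairs for relation 'finishes'; matching pairs in alphabetical order:
No pair satisfies it.
Count: 0.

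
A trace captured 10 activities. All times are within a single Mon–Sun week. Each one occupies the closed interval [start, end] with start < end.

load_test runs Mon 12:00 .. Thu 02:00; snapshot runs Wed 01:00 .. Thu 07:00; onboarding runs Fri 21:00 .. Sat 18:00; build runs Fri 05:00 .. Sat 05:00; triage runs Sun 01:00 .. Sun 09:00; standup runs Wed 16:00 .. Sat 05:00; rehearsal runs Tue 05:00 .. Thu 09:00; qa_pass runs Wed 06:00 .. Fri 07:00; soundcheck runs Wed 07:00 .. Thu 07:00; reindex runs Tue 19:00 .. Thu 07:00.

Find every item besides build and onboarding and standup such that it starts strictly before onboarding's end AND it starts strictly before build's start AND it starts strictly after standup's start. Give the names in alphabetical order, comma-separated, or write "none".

none

Conditions: its start is strictly before onboarding's end (X.start < Sat 18:00) AND its start is strictly before build's start (X.start < Fri 05:00) AND its start is strictly after standup's start (X.start > Wed 16:00).
load_test: start Mon 12:00 < Sat 18:00? ✓; start Mon 12:00 < Fri 05:00? ✓; start Mon 12:00 > Wed 16:00? ✗ → no.
qa_pass: start Wed 06:00 < Sat 18:00? ✓; start Wed 06:00 < Fri 05:00? ✓; start Wed 06:00 > Wed 16:00? ✗ → no.
rehearsal: start Tue 05:00 < Sat 18:00? ✓; start Tue 05:00 < Fri 05:00? ✓; start Tue 05:00 > Wed 16:00? ✗ → no.
reindex: start Tue 19:00 < Sat 18:00? ✓; start Tue 19:00 < Fri 05:00? ✓; start Tue 19:00 > Wed 16:00? ✗ → no.
snapshot: start Wed 01:00 < Sat 18:00? ✓; start Wed 01:00 < Fri 05:00? ✓; start Wed 01:00 > Wed 16:00? ✗ → no.
soundcheck: start Wed 07:00 < Sat 18:00? ✓; start Wed 07:00 < Fri 05:00? ✓; start Wed 07:00 > Wed 16:00? ✗ → no.
triage: start Sun 01:00 < Sat 18:00? ✗; start Sun 01:00 < Fri 05:00? ✗; start Sun 01:00 > Wed 16:00? ✓ → no.
Result: none.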